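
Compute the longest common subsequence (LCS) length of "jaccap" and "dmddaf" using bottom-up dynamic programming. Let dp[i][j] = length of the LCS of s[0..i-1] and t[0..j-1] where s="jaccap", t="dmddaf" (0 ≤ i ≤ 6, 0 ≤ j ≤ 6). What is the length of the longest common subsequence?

1

   ''  d  m  d  d  a  f
''  0  0  0  0  0  0  0
 j  0  0  0  0  0  0  0
 a  0  0  0  0  0  1  1
 c  0  0  0  0  0  1  1
 c  0  0  0  0  0  1  1
 a  0  0  0  0  0  1  1
 p  0  0  0  0  0  1  1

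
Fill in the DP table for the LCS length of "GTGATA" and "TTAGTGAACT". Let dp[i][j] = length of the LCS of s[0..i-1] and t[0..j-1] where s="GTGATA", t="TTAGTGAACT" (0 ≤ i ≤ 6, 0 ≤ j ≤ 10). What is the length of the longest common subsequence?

5

   ''  T  T  A  G  T  G  A  A  C  T
''  0  0  0  0  0  0  0  0  0  0  0
 G  0  0  0  0  1  1  1  1  1  1  1
 T  0  1  1  1  1  2  2  2  2  2  2
 G  0  1  1  1  2  2  3  3  3  3  3
 A  0  1  1  2  2  2  3  4  4  4  4
 T  0  1  2  2  2  3  3  4  4  4  5
 A  0  1  2  3  3  3  3  4  5  5  5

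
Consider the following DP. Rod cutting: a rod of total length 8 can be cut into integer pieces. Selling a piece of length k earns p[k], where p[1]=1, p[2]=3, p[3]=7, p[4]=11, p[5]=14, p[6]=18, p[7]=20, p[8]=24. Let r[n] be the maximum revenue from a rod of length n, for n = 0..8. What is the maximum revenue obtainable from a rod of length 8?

   n    0    1    2    3    4    5    6    7    8
r[n]    0    1    3    7   11   14   18   20   24

24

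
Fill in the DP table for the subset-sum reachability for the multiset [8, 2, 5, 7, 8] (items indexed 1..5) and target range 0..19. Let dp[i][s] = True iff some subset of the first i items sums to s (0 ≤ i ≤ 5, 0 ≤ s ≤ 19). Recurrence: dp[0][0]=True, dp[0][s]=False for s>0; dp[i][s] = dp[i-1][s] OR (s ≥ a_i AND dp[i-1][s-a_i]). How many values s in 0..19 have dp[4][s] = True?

12

i\s   0   1   2   3   4   5   6   7   8   9  10  11  12  13  14  15  16  17  18  19
  0   T   F   F   F   F   F   F   F   F   F   F   F   F   F   F   F   F   F   F   F
  1   T   F   F   F   F   F   F   F   T   F   F   F   F   F   F   F   F   F   F   F
  2   T   F   T   F   F   F   F   F   T   F   T   F   F   F   F   F   F   F   F   F
  3   T   F   T   F   F   T   F   T   T   F   T   F   F   T   F   T   F   F   F   F
  4   T   F   T   F   F   T   F   T   T   T   T   F   T   T   T   T   F   T   F   F
  5   T   F   T   F   F   T   F   T   T   T   T   F   T   T   T   T   T   T   T   F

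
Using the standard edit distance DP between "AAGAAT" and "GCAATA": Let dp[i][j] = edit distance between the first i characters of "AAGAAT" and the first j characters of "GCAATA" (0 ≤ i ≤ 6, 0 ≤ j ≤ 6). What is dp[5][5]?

4

   ''  G  C  A  A  T  A
''  0  1  2  3  4  5  6
 A  1  1  2  2  3  4  5
 A  2  2  2  2  2  3  4
 G  3  2  3  3  3  3  4
 A  4  3  3  3  3  4  3
 A  5  4  4  3  3  4  4
 T  6  5  5  4  4  3  4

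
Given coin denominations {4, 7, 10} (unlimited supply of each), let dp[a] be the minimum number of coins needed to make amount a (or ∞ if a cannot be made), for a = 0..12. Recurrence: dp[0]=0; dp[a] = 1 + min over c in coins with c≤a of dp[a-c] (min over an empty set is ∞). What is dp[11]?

 a  0  1  2  3  4  5  6  7  8  9 10 11 12
dp  0  -  -  -  1  -  -  1  2  -  1  2  3
(- denotes ∞ / unreachable)

2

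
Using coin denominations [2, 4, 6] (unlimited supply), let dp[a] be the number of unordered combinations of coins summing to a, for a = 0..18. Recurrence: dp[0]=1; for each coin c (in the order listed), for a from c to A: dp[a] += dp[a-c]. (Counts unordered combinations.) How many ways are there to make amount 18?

12

after  coin     0     1     2     3     4     5     6     7     8     9    10    11    12    13    14    15    16    17    18
          2     1     0     1     0     1     0     1     0     1     0     1     0     1     0     1     0     1     0     1
          4     1     0     1     0     2     0     2     0     3     0     3     0     4     0     4     0     5     0     5
          6     1     0     1     0     2     0     3     0     4     0     5     0     7     0     8     0    10     0    12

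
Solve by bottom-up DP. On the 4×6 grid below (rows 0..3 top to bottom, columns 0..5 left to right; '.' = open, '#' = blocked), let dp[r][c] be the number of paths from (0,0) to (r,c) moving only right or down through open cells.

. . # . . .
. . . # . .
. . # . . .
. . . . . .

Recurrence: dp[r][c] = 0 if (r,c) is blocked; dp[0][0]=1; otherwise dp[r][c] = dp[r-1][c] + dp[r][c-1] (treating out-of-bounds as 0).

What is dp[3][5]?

r\c   0   1   2   3   4   5
  0   1   1   0   0   0   0
  1   1   2   2   0   0   0
  2   1   3   0   0   0   0
  3   1   4   4   4   4   4

4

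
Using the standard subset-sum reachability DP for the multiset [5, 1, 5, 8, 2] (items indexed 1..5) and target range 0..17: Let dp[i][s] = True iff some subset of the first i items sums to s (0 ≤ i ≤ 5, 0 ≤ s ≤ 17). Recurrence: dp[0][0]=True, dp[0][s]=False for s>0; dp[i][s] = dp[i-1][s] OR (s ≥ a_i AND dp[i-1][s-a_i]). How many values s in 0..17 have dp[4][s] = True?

i\s   0   1   2   3   4   5   6   7   8   9  10  11  12  13  14  15  16  17
  0   T   F   F   F   F   F   F   F   F   F   F   F   F   F   F   F   F   F
  1   T   F   F   F   F   T   F   F   F   F   F   F   F   F   F   F   F   F
  2   T   T   F   F   F   T   T   F   F   F   F   F   F   F   F   F   F   F
  3   T   T   F   F   F   T   T   F   F   F   T   T   F   F   F   F   F   F
  4   T   T   F   F   F   T   T   F   T   T   T   T   F   T   T   F   F   F
  5   T   T   T   T   F   T   T   T   T   T   T   T   T   T   T   T   T   F

10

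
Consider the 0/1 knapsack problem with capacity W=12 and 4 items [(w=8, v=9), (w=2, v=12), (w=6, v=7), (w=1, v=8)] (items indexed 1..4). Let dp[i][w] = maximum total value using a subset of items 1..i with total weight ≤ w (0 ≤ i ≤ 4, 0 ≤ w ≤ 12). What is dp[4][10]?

i\w   0   1   2   3   4   5   6   7   8   9  10  11  12
  0   0   0   0   0   0   0   0   0   0   0   0   0   0
  1   0   0   0   0   0   0   0   0   9   9   9   9   9
  2   0   0  12  12  12  12  12  12  12  12  21  21  21
  3   0   0  12  12  12  12  12  12  19  19  21  21  21
  4   0   8  12  20  20  20  20  20  20  27  27  29  29

27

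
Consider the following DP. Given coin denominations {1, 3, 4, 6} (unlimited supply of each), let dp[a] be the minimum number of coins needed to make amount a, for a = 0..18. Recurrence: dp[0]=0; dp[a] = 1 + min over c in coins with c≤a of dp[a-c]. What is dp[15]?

 a  0  1  2  3  4  5  6  7  8  9 10 11 12 13 14 15 16 17 18
dp  0  1  2  1  1  2  1  2  2  2  2  3  2  3  3  3  3  4  3

3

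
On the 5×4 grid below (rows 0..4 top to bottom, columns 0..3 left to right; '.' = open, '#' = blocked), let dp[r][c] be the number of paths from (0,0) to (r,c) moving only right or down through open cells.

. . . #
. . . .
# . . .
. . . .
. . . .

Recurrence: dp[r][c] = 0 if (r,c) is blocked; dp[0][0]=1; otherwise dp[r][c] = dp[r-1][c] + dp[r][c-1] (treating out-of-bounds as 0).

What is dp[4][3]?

r\c   0   1   2   3
  0   1   1   1   0
  1   1   2   3   3
  2   0   2   5   8
  3   0   2   7  15
  4   0   2   9  24

24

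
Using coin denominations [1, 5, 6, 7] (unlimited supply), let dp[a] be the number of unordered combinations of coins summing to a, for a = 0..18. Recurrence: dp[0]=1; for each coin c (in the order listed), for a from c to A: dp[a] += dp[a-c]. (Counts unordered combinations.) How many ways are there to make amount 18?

16

after  coin     0     1     2     3     4     5     6     7     8     9    10    11    12    13    14    15    16    17    18
          1     1     1     1     1     1     1     1     1     1     1     1     1     1     1     1     1     1     1     1
          5     1     1     1     1     1     2     2     2     2     2     3     3     3     3     3     4     4     4     4
          6     1     1     1     1     1     2     3     3     3     3     4     5     6     6     6     7     8     9    10
          7     1     1     1     1     1     2     3     4     4     4     5     6     8     9    10    11    12    14    16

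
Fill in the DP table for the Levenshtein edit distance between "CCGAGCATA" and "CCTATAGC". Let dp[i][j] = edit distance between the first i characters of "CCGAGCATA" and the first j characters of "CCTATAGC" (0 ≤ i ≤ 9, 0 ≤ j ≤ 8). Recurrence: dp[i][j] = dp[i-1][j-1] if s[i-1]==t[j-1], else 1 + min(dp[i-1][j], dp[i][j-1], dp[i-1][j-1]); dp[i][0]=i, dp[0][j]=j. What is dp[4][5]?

2

   ''  C  C  T  A  T  A  G  C
''  0  1  2  3  4  5  6  7  8
 C  1  0  1  2  3  4  5  6  7
 C  2  1  0  1  2  3  4  5  6
 G  3  2  1  1  2  3  4  4  5
 A  4  3  2  2  1  2  3  4  5
 G  5  4  3  3  2  2  3  3  4
 C  6  5  4  4  3  3  3  4  3
 A  7  6  5  5  4  4  3  4  4
 T  8  7  6  5  5  4  4  4  5
 A  9  8  7  6  5  5  4  5  5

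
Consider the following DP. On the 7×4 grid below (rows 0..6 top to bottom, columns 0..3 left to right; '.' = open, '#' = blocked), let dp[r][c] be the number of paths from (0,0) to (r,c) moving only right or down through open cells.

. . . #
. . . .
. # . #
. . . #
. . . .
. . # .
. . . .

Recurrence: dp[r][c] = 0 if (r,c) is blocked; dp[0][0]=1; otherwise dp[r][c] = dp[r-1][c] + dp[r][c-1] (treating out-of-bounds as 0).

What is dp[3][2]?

r\c   0   1   2   3
  0   1   1   1   0
  1   1   2   3   3
  2   1   0   3   0
  3   1   1   4   0
  4   1   2   6   6
  5   1   3   0   6
  6   1   4   4  10

4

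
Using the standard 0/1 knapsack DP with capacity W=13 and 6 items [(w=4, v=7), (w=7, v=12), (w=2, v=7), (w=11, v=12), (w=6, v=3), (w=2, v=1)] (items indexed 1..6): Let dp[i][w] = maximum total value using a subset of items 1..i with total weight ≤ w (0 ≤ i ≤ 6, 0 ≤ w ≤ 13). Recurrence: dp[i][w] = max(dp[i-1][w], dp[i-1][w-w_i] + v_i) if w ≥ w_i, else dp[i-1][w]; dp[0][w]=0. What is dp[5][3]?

7

i\w   0   1   2   3   4   5   6   7   8   9  10  11  12  13
  0   0   0   0   0   0   0   0   0   0   0   0   0   0   0
  1   0   0   0   0   7   7   7   7   7   7   7   7   7   7
  2   0   0   0   0   7   7   7  12  12  12  12  19  19  19
  3   0   0   7   7   7   7  14  14  14  19  19  19  19  26
  4   0   0   7   7   7   7  14  14  14  19  19  19  19  26
  5   0   0   7   7   7   7  14  14  14  19  19  19  19  26
  6   0   0   7   7   8   8  14  14  15  19  19  20  20  26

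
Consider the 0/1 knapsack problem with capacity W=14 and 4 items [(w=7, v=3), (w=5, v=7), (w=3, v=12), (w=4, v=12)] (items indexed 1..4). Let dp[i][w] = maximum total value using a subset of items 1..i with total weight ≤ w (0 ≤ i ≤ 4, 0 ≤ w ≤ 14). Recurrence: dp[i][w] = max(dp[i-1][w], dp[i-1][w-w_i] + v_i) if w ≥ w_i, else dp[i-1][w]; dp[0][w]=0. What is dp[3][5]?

12

i\w   0   1   2   3   4   5   6   7   8   9  10  11  12  13  14
  0   0   0   0   0   0   0   0   0   0   0   0   0   0   0   0
  1   0   0   0   0   0   0   0   3   3   3   3   3   3   3   3
  2   0   0   0   0   0   7   7   7   7   7   7   7  10  10  10
  3   0   0   0  12  12  12  12  12  19  19  19  19  19  19  19
  4   0   0   0  12  12  12  12  24  24  24  24  24  31  31  31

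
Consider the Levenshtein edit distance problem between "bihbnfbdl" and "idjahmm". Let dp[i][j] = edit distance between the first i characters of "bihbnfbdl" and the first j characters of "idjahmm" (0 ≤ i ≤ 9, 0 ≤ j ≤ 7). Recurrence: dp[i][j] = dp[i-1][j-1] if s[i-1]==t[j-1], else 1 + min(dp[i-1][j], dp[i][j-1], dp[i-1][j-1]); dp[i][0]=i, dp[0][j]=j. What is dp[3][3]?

   ''  i  d  j  a  h  m  m
''  0  1  2  3  4  5  6  7
 b  1  1  2  3  4  5  6  7
 i  2  1  2  3  4  5  6  7
 h  3  2  2  3  4  4  5  6
 b  4  3  3  3  4  5  5  6
 n  5  4  4  4  4  5  6  6
 f  6  5  5  5  5  5  6  7
 b  7  6  6  6  6  6  6  7
 d  8  7  6  7  7  7  7  7
 l  9  8  7  7  8  8  8  8

3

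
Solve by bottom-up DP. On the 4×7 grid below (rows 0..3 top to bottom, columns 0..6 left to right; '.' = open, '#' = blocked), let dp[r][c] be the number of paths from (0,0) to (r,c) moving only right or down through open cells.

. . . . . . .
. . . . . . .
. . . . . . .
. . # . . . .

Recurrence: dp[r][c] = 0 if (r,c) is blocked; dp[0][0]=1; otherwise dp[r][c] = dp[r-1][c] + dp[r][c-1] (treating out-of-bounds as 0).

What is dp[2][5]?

21

r\c   0   1   2   3   4   5   6
  0   1   1   1   1   1   1   1
  1   1   2   3   4   5   6   7
  2   1   3   6  10  15  21  28
  3   1   4   0  10  25  46  74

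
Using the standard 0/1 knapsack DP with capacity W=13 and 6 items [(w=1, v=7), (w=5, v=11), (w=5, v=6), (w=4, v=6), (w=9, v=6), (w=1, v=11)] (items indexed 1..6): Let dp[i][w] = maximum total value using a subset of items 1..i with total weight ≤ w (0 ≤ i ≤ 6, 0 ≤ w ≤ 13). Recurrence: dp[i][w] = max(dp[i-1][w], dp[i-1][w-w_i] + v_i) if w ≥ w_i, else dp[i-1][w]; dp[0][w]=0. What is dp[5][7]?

i\w   0   1   2   3   4   5   6   7   8   9  10  11  12  13
  0   0   0   0   0   0   0   0   0   0   0   0   0   0   0
  1   0   7   7   7   7   7   7   7   7   7   7   7   7   7
  2   0   7   7   7   7  11  18  18  18  18  18  18  18  18
  3   0   7   7   7   7  11  18  18  18  18  18  24  24  24
  4   0   7   7   7   7  13  18  18  18  18  24  24  24  24
  5   0   7   7   7   7  13  18  18  18  18  24  24  24  24
  6   0  11  18  18  18  18  24  29  29  29  29  35  35  35

18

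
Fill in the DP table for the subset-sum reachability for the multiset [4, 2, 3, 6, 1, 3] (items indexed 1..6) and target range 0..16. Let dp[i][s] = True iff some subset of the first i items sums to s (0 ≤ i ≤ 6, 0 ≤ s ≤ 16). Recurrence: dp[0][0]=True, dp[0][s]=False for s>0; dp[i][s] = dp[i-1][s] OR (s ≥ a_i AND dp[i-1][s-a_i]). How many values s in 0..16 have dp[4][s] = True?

14

i\s   0   1   2   3   4   5   6   7   8   9  10  11  12  13  14  15  16
  0   T   F   F   F   F   F   F   F   F   F   F   F   F   F   F   F   F
  1   T   F   F   F   T   F   F   F   F   F   F   F   F   F   F   F   F
  2   T   F   T   F   T   F   T   F   F   F   F   F   F   F   F   F   F
  3   T   F   T   T   T   T   T   T   F   T   F   F   F   F   F   F   F
  4   T   F   T   T   T   T   T   T   T   T   T   T   T   T   F   T   F
  5   T   T   T   T   T   T   T   T   T   T   T   T   T   T   T   T   T
  6   T   T   T   T   T   T   T   T   T   T   T   T   T   T   T   T   T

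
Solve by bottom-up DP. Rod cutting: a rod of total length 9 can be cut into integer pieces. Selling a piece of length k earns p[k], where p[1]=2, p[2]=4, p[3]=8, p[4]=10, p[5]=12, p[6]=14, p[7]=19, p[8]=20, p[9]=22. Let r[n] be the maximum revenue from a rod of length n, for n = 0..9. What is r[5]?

   n    0    1    2    3    4    5    6    7    8    9
r[n]    0    2    4    8   10   12   16   19   21   24

12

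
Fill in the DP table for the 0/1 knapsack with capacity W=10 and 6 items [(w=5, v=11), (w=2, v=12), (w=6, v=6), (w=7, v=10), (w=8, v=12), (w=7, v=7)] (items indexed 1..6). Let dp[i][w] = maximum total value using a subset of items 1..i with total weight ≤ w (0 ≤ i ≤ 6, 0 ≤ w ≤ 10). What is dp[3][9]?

i\w   0   1   2   3   4   5   6   7   8   9  10
  0   0   0   0   0   0   0   0   0   0   0   0
  1   0   0   0   0   0  11  11  11  11  11  11
  2   0   0  12  12  12  12  12  23  23  23  23
  3   0   0  12  12  12  12  12  23  23  23  23
  4   0   0  12  12  12  12  12  23  23  23  23
  5   0   0  12  12  12  12  12  23  23  23  24
  6   0   0  12  12  12  12  12  23  23  23  24

23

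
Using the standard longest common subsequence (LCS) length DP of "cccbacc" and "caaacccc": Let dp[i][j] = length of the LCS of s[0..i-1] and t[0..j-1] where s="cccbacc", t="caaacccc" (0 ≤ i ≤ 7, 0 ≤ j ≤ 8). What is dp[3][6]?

   ''  c  a  a  a  c  c  c  c
''  0  0  0  0  0  0  0  0  0
 c  0  1  1  1  1  1  1  1  1
 c  0  1  1  1  1  2  2  2  2
 c  0  1  1  1  1  2  3  3  3
 b  0  1  1  1  1  2  3  3  3
 a  0  1  2  2  2  2  3  3  3
 c  0  1  2  2  2  3  3  4  4
 c  0  1  2  2  2  3  4  4  5

3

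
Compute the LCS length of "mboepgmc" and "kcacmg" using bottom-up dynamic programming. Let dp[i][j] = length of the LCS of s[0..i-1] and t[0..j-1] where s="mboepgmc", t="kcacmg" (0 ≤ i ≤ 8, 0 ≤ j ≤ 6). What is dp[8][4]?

1

   ''  k  c  a  c  m  g
''  0  0  0  0  0  0  0
 m  0  0  0  0  0  1  1
 b  0  0  0  0  0  1  1
 o  0  0  0  0  0  1  1
 e  0  0  0  0  0  1  1
 p  0  0  0  0  0  1  1
 g  0  0  0  0  0  1  2
 m  0  0  0  0  0  1  2
 c  0  0  1  1  1  1  2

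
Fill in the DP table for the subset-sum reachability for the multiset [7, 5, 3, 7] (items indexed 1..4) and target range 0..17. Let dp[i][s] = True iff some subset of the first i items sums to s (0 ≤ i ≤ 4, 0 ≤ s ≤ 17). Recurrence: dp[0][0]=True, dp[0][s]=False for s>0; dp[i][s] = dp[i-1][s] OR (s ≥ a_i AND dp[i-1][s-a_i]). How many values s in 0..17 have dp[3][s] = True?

8

i\s   0   1   2   3   4   5   6   7   8   9  10  11  12  13  14  15  16  17
  0   T   F   F   F   F   F   F   F   F   F   F   F   F   F   F   F   F   F
  1   T   F   F   F   F   F   F   T   F   F   F   F   F   F   F   F   F   F
  2   T   F   F   F   F   T   F   T   F   F   F   F   T   F   F   F   F   F
  3   T   F   F   T   F   T   F   T   T   F   T   F   T   F   F   T   F   F
  4   T   F   F   T   F   T   F   T   T   F   T   F   T   F   T   T   F   T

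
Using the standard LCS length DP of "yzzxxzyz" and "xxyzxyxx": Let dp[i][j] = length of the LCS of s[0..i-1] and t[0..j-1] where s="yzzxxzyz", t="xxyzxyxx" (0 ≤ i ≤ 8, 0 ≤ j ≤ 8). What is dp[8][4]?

   ''  x  x  y  z  x  y  x  x
''  0  0  0  0  0  0  0  0  0
 y  0  0  0  1  1  1  1  1  1
 z  0  0  0  1  2  2  2  2  2
 z  0  0  0  1  2  2  2  2  2
 x  0  1  1  1  2  3  3  3  3
 x  0  1  2  2  2  3  3  4  4
 z  0  1  2  2  3  3  3  4  4
 y  0  1  2  3  3  3  4  4  4
 z  0  1  2  3  4  4  4  4  4

4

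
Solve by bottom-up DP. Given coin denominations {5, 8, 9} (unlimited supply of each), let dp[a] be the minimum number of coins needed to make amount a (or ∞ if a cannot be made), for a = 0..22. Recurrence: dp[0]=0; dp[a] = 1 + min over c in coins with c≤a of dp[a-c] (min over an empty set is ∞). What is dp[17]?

2

 a  0  1  2  3  4  5  6  7  8  9 10 11 12 13 14 15 16 17 18 19 20 21 22
dp  0  -  -  -  -  1  -  -  1  1  2  -  -  2  2  3  2  2  2  3  4  3  3
(- denotes ∞ / unreachable)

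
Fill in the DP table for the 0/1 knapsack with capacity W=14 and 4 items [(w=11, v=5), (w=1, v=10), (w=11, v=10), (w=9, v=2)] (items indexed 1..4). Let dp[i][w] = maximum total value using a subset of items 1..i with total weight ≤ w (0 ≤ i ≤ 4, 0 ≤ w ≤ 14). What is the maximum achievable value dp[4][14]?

20

i\w   0   1   2   3   4   5   6   7   8   9  10  11  12  13  14
  0   0   0   0   0   0   0   0   0   0   0   0   0   0   0   0
  1   0   0   0   0   0   0   0   0   0   0   0   5   5   5   5
  2   0  10  10  10  10  10  10  10  10  10  10  10  15  15  15
  3   0  10  10  10  10  10  10  10  10  10  10  10  20  20  20
  4   0  10  10  10  10  10  10  10  10  10  12  12  20  20  20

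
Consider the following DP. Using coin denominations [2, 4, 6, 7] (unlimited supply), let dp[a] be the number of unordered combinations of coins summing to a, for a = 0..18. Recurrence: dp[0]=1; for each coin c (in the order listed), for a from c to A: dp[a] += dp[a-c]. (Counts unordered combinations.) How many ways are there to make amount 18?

after  coin     0     1     2     3     4     5     6     7     8     9    10    11    12    13    14    15    16    17    18
          2     1     0     1     0     1     0     1     0     1     0     1     0     1     0     1     0     1     0     1
          4     1     0     1     0     2     0     2     0     3     0     3     0     4     0     4     0     5     0     5
          6     1     0     1     0     2     0     3     0     4     0     5     0     7     0     8     0    10     0    12
          7     1     0     1     0     2     0     3     1     4     1     5     2     7     3     9     4    11     5    14

14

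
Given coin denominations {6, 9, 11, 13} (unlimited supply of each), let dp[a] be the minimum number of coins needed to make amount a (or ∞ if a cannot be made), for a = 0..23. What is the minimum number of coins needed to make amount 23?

3

 a  0  1  2  3  4  5  6  7  8  9 10 11 12 13 14 15 16 17 18 19 20 21 22 23
dp  0  -  -  -  -  -  1  -  -  1  -  1  2  1  -  2  -  2  2  2  2  3  2  3
(- denotes ∞ / unreachable)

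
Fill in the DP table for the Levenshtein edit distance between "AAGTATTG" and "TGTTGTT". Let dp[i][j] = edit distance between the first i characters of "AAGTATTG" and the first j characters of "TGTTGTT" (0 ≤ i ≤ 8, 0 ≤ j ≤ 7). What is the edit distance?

   ''  T  G  T  T  G  T  T
''  0  1  2  3  4  5  6  7
 A  1  1  2  3  4  5  6  7
 A  2  2  2  3  4  5  6  7
 G  3  3  2  3  4  4  5  6
 T  4  3  3  2  3  4  4  5
 A  5  4  4  3  3  4  5  5
 T  6  5  5  4  3  4  4  5
 T  7  6  6  5  4  4  4  4
 G  8  7  6  6  5  4  5  5

5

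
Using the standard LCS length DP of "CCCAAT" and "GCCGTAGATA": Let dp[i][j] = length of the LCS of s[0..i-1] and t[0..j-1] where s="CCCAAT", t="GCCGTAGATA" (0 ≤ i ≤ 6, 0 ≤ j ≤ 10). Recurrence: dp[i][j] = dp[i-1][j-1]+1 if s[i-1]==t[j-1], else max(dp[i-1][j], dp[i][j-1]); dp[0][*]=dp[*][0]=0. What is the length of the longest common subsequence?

   ''  G  C  C  G  T  A  G  A  T  A
''  0  0  0  0  0  0  0  0  0  0  0
 C  0  0  1  1  1  1  1  1  1  1  1
 C  0  0  1  2  2  2  2  2  2  2  2
 C  0  0  1  2  2  2  2  2  2  2  2
 A  0  0  1  2  2  2  3  3  3  3  3
 A  0  0  1  2  2  2  3  3  4  4  4
 T  0  0  1  2  2  3  3  3  4  5  5

5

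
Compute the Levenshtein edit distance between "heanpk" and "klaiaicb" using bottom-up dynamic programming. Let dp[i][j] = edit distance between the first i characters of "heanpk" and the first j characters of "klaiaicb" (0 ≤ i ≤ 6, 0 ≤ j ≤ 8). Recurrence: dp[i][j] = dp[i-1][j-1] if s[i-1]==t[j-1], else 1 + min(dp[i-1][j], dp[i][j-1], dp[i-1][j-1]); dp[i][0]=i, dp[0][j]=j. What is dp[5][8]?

   ''  k  l  a  i  a  i  c  b
''  0  1  2  3  4  5  6  7  8
 h  1  1  2  3  4  5  6  7  8
 e  2  2  2  3  4  5  6  7  8
 a  3  3  3  2  3  4  5  6  7
 n  4  4  4  3  3  4  5  6  7
 p  5  5  5  4  4  4  5  6  7
 k  6  5  6  5  5  5  5  6  7

7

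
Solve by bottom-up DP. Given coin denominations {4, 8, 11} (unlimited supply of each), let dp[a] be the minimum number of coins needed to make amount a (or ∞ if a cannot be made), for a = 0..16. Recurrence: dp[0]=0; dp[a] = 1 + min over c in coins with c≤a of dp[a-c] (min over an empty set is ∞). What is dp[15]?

2

 a  0  1  2  3  4  5  6  7  8  9 10 11 12 13 14 15 16
dp  0  -  -  -  1  -  -  -  1  -  -  1  2  -  -  2  2
(- denotes ∞ / unreachable)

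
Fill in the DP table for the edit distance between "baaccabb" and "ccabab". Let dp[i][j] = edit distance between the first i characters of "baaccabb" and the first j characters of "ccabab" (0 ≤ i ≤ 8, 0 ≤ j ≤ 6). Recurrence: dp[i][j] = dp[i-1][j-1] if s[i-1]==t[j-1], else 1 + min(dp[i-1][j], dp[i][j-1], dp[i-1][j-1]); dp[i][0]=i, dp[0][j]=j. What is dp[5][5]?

   ''  c  c  a  b  a  b
''  0  1  2  3  4  5  6
 b  1  1  2  3  3  4  5
 a  2  2  2  2  3  3  4
 a  3  3  3  2  3  3  4
 c  4  3  3  3  3  4  4
 c  5  4  3  4  4  4  5
 a  6  5  4  3  4  4  5
 b  7  6  5  4  3  4  4
 b  8  7  6  5  4  4  4

4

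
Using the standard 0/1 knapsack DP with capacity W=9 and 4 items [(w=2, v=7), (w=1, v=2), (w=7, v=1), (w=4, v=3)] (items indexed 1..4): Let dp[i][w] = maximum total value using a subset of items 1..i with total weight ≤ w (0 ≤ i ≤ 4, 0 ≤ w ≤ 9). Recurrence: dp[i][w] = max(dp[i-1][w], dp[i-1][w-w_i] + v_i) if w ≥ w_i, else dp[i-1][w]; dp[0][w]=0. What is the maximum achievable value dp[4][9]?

i\w   0   1   2   3   4   5   6   7   8   9
  0   0   0   0   0   0   0   0   0   0   0
  1   0   0   7   7   7   7   7   7   7   7
  2   0   2   7   9   9   9   9   9   9   9
  3   0   2   7   9   9   9   9   9   9   9
  4   0   2   7   9   9   9  10  12  12  12

12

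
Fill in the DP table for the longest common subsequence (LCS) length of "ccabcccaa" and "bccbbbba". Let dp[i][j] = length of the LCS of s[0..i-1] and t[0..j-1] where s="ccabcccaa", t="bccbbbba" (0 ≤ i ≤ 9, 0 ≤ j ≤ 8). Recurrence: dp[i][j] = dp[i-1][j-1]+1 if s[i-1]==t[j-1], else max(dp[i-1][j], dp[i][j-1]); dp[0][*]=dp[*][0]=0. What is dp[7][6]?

3

   ''  b  c  c  b  b  b  b  a
''  0  0  0  0  0  0  0  0  0
 c  0  0  1  1  1  1  1  1  1
 c  0  0  1  2  2  2  2  2  2
 a  0  0  1  2  2  2  2  2  3
 b  0  1  1  2  3  3  3  3  3
 c  0  1  2  2  3  3  3  3  3
 c  0  1  2  3  3  3  3  3  3
 c  0  1  2  3  3  3  3  3  3
 a  0  1  2  3  3  3  3  3  4
 a  0  1  2  3  3  3  3  3  4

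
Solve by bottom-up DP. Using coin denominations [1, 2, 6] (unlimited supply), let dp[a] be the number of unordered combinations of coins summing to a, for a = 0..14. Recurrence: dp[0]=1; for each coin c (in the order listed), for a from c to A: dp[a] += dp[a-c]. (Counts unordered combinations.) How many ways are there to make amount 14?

after  coin     0     1     2     3     4     5     6     7     8     9    10    11    12    13    14
          1     1     1     1     1     1     1     1     1     1     1     1     1     1     1     1
          2     1     1     2     2     3     3     4     4     5     5     6     6     7     7     8
          6     1     1     2     2     3     3     5     5     7     7     9     9    12    12    15

15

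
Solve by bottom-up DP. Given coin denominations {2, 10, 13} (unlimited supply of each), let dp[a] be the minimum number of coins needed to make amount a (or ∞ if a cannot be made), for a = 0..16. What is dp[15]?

2

 a  0  1  2  3  4  5  6  7  8  9 10 11 12 13 14 15 16
dp  0  -  1  -  2  -  3  -  4  -  1  -  2  1  3  2  4
(- denotes ∞ / unreachable)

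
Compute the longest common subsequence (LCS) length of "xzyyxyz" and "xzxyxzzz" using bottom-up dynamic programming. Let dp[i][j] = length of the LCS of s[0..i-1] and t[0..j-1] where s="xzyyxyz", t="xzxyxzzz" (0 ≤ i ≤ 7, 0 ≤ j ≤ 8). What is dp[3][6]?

3

   ''  x  z  x  y  x  z  z  z
''  0  0  0  0  0  0  0  0  0
 x  0  1  1  1  1  1  1  1  1
 z  0  1  2  2  2  2  2  2  2
 y  0  1  2  2  3  3  3  3  3
 y  0  1  2  2  3  3  3  3  3
 x  0  1  2  3  3  4  4  4  4
 y  0  1  2  3  4  4  4  4  4
 z  0  1  2  3  4  4  5  5  5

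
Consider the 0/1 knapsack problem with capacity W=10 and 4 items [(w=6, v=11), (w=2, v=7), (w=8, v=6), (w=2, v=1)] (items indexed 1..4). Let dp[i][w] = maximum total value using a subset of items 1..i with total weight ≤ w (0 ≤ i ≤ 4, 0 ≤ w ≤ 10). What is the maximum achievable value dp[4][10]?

i\w   0   1   2   3   4   5   6   7   8   9  10
  0   0   0   0   0   0   0   0   0   0   0   0
  1   0   0   0   0   0   0  11  11  11  11  11
  2   0   0   7   7   7   7  11  11  18  18  18
  3   0   0   7   7   7   7  11  11  18  18  18
  4   0   0   7   7   8   8  11  11  18  18  19

19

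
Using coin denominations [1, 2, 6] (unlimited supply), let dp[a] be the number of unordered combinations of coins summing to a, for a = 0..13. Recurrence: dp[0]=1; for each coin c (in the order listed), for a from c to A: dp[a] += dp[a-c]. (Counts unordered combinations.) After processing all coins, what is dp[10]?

9

after  coin     0     1     2     3     4     5     6     7     8     9    10    11    12    13
          1     1     1     1     1     1     1     1     1     1     1     1     1     1     1
          2     1     1     2     2     3     3     4     4     5     5     6     6     7     7
          6     1     1     2     2     3     3     5     5     7     7     9     9    12    12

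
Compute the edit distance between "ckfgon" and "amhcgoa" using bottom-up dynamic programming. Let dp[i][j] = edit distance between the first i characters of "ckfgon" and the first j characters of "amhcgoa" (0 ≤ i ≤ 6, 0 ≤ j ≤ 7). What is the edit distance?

   ''  a  m  h  c  g  o  a
''  0  1  2  3  4  5  6  7
 c  1  1  2  3  3  4  5  6
 k  2  2  2  3  4  4  5  6
 f  3  3  3  3  4  5  5  6
 g  4  4  4  4  4  4  5  6
 o  5  5  5  5  5  5  4  5
 n  6  6  6  6  6  6  5  5

5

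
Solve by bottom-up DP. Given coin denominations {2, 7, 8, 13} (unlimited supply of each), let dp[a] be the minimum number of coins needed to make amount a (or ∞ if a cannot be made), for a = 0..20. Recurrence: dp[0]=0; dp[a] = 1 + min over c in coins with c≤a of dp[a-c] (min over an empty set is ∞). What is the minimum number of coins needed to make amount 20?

 a  0  1  2  3  4  5  6  7  8  9 10 11 12 13 14 15 16 17 18 19 20
dp  0  -  1  -  2  -  3  1  1  2  2  3  3  1  2  2  2  3  3  4  2
(- denotes ∞ / unreachable)

2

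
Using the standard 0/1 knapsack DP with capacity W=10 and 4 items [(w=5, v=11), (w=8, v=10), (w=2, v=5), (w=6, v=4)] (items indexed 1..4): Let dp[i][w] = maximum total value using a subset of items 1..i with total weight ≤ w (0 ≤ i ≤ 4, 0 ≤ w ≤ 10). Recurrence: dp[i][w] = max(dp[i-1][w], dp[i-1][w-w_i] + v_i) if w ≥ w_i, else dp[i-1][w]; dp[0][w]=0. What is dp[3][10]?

16

i\w   0   1   2   3   4   5   6   7   8   9  10
  0   0   0   0   0   0   0   0   0   0   0   0
  1   0   0   0   0   0  11  11  11  11  11  11
  2   0   0   0   0   0  11  11  11  11  11  11
  3   0   0   5   5   5  11  11  16  16  16  16
  4   0   0   5   5   5  11  11  16  16  16  16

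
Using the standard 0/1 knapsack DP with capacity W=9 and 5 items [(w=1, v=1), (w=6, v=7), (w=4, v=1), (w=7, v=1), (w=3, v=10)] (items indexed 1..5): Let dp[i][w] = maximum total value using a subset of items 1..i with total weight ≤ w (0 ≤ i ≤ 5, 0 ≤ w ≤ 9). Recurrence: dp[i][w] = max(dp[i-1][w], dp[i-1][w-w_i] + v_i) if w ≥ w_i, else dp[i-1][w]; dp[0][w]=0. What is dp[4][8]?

8

i\w   0   1   2   3   4   5   6   7   8   9
  0   0   0   0   0   0   0   0   0   0   0
  1   0   1   1   1   1   1   1   1   1   1
  2   0   1   1   1   1   1   7   8   8   8
  3   0   1   1   1   1   2   7   8   8   8
  4   0   1   1   1   1   2   7   8   8   8
  5   0   1   1  10  11  11  11  11  12  17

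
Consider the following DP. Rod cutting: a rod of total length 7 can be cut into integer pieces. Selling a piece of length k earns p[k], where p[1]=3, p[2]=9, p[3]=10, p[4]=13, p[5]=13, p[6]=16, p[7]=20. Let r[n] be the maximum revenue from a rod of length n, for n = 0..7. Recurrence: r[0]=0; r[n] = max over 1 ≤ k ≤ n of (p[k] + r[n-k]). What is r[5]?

21

   n    0    1    2    3    4    5    6    7
r[n]    0    3    9   12   18   21   27   30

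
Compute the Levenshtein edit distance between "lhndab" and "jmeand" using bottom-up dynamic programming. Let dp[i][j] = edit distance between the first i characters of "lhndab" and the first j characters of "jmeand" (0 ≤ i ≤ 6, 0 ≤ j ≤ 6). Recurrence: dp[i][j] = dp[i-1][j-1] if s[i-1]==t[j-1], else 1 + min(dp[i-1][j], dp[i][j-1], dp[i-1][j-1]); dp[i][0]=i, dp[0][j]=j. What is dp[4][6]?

   ''  j  m  e  a  n  d
''  0  1  2  3  4  5  6
 l  1  1  2  3  4  5  6
 h  2  2  2  3  4  5  6
 n  3  3  3  3  4  4  5
 d  4  4  4  4  4  5  4
 a  5  5  5  5  4  5  5
 b  6  6  6  6  5  5  6

4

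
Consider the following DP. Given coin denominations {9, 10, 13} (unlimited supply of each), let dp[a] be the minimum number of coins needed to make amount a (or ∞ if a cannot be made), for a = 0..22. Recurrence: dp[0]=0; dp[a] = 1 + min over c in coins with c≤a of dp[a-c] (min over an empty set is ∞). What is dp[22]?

2

 a  0  1  2  3  4  5  6  7  8  9 10 11 12 13 14 15 16 17 18 19 20 21 22
dp  0  -  -  -  -  -  -  -  -  1  1  -  -  1  -  -  -  -  2  2  2  -  2
(- denotes ∞ / unreachable)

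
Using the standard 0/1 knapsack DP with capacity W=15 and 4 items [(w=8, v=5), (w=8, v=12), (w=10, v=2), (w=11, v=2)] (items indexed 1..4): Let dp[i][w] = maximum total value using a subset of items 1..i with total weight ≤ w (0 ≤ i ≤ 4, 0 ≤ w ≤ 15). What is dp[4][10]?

12

i\w   0   1   2   3   4   5   6   7   8   9  10  11  12  13  14  15
  0   0   0   0   0   0   0   0   0   0   0   0   0   0   0   0   0
  1   0   0   0   0   0   0   0   0   5   5   5   5   5   5   5   5
  2   0   0   0   0   0   0   0   0  12  12  12  12  12  12  12  12
  3   0   0   0   0   0   0   0   0  12  12  12  12  12  12  12  12
  4   0   0   0   0   0   0   0   0  12  12  12  12  12  12  12  12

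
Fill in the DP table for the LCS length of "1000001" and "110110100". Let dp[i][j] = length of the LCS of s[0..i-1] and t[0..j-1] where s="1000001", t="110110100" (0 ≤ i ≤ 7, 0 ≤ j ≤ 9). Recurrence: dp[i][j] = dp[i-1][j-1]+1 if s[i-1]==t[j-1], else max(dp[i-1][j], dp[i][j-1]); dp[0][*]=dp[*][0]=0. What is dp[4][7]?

   ''  1  1  0  1  1  0  1  0  0
''  0  0  0  0  0  0  0  0  0  0
 1  0  1  1  1  1  1  1  1  1  1
 0  0  1  1  2  2  2  2  2  2  2
 0  0  1  1  2  2  2  3  3  3  3
 0  0  1  1  2  2  2  3  3  4  4
 0  0  1  1  2  2  2  3  3  4  5
 0  0  1  1  2  2  2  3  3  4  5
 1  0  1  2  2  3  3  3  4  4  5

3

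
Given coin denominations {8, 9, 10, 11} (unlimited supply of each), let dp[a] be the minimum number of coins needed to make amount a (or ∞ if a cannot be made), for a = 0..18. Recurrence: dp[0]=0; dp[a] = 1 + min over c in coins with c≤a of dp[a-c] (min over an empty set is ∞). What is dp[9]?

 a  0  1  2  3  4  5  6  7  8  9 10 11 12 13 14 15 16 17 18
dp  0  -  -  -  -  -  -  -  1  1  1  1  -  -  -  -  2  2  2
(- denotes ∞ / unreachable)

1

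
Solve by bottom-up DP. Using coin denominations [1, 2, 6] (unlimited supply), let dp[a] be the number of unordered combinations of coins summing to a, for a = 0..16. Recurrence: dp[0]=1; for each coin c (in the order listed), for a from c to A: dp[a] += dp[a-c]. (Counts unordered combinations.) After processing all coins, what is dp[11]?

after  coin     0     1     2     3     4     5     6     7     8     9    10    11    12    13    14    15    16
          1     1     1     1     1     1     1     1     1     1     1     1     1     1     1     1     1     1
          2     1     1     2     2     3     3     4     4     5     5     6     6     7     7     8     8     9
          6     1     1     2     2     3     3     5     5     7     7     9     9    12    12    15    15    18

9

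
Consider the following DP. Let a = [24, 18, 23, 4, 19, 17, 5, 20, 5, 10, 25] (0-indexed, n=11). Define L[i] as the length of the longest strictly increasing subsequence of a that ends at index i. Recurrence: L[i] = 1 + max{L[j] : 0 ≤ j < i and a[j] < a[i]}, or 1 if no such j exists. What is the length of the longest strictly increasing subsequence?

4

   i    0    1    2    3    4    5    6    7    8    9   10
a[i]   24   18   23    4   19   17    5   20    5   10   25
L[i]    1    1    2    1    2    2    2    3    2    3    4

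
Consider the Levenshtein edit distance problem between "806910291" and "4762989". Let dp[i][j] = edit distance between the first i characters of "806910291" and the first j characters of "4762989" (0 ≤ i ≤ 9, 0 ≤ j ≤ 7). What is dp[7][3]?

   ''  4  7  6  2  9  8  9
''  0  1  2  3  4  5  6  7
 8  1  1  2  3  4  5  5  6
 0  2  2  2  3  4  5  6  6
 6  3  3  3  2  3  4  5  6
 9  4  4  4  3  3  3  4  5
 1  5  5  5  4  4  4  4  5
 0  6  6  6  5  5  5  5  5
 2  7  7  7  6  5  6  6  6
 9  8  8  8  7  6  5  6  6
 1  9  9  9  8  7  6  6  7

6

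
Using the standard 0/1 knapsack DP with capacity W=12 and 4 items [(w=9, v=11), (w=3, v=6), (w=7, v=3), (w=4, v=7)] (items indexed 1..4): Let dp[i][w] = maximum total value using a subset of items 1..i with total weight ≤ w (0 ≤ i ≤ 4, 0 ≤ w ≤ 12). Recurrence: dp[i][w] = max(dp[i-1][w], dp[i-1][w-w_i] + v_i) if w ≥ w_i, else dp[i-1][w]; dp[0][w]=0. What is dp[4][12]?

i\w   0   1   2   3   4   5   6   7   8   9  10  11  12
  0   0   0   0   0   0   0   0   0   0   0   0   0   0
  1   0   0   0   0   0   0   0   0   0  11  11  11  11
  2   0   0   0   6   6   6   6   6   6  11  11  11  17
  3   0   0   0   6   6   6   6   6   6  11  11  11  17
  4   0   0   0   6   7   7   7  13  13  13  13  13  17

17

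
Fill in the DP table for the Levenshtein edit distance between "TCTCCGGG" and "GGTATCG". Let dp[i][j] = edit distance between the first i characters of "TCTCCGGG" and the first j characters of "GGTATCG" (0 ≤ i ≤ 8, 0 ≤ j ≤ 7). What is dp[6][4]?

5

   ''  G  G  T  A  T  C  G
''  0  1  2  3  4  5  6  7
 T  1  1  2  2  3  4  5  6
 C  2  2  2  3  3  4  4  5
 T  3  3  3  2  3  3  4  5
 C  4  4  4  3  3  4  3  4
 C  5  5  5  4  4  4  4  4
 G  6  5  5  5  5  5  5  4
 G  7  6  5  6  6  6  6  5
 G  8  7  6  6  7  7  7  6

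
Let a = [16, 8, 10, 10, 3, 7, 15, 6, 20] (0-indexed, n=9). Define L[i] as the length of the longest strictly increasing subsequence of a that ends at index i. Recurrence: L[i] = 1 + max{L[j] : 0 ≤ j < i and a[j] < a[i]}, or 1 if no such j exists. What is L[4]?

1

   i    0    1    2    3    4    5    6    7    8
a[i]   16    8   10   10    3    7   15    6   20
L[i]    1    1    2    2    1    2    3    2    4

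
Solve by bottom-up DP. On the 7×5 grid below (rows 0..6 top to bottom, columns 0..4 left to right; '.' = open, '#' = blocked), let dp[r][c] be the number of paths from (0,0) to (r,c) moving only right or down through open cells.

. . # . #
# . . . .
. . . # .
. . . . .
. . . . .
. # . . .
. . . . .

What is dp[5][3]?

r\c   0   1   2   3   4
  0   1   1   0   0   0
  1   0   1   1   1   1
  2   0   1   2   0   1
  3   0   1   3   3   4
  4   0   1   4   7  11
  5   0   0   4  11  22
  6   0   0   4  15  37

11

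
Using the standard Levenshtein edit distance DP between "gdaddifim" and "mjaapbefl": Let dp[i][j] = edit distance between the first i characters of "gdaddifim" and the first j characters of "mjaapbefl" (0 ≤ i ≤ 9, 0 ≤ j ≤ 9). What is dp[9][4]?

   ''  m  j  a  a  p  b  e  f  l
''  0  1  2  3  4  5  6  7  8  9
 g  1  1  2  3  4  5  6  7  8  9
 d  2  2  2  3  4  5  6  7  8  9
 a  3  3  3  2  3  4  5  6  7  8
 d  4  4  4  3  3  4  5  6  7  8
 d  5  5  5  4  4  4  5  6  7  8
 i  6  6  6  5  5  5  5  6  7  8
 f  7  7  7  6  6  6  6  6  6  7
 i  8  8  8  7  7  7  7  7  7  7
 m  9  8  9  8  8  8  8  8  8  8

8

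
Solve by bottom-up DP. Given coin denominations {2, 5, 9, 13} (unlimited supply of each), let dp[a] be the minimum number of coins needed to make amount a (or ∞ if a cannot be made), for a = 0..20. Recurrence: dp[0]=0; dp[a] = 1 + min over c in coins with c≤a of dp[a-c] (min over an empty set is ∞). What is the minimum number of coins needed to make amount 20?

3

 a  0  1  2  3  4  5  6  7  8  9 10 11 12 13 14 15 16 17 18 19 20
dp  0  -  1  -  2  1  3  2  4  1  2  2  3  1  2  2  3  3  2  3  3
(- denotes ∞ / unreachable)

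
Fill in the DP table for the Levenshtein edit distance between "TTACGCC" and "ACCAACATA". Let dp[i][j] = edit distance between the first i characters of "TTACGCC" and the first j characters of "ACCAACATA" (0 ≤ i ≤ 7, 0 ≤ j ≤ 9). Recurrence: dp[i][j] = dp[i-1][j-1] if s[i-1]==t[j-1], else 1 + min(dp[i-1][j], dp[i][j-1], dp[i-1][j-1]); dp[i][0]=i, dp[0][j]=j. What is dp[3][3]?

3

   ''  A  C  C  A  A  C  A  T  A
''  0  1  2  3  4  5  6  7  8  9
 T  1  1  2  3  4  5  6  7  7  8
 T  2  2  2  3  4  5  6  7  7  8
 A  3  2  3  3  3  4  5  6  7  7
 C  4  3  2  3  4  4  4  5  6  7
 G  5  4  3  3  4  5  5  5  6  7
 C  6  5  4  3  4  5  5  6  6  7
 C  7  6  5  4  4  5  5  6  7  7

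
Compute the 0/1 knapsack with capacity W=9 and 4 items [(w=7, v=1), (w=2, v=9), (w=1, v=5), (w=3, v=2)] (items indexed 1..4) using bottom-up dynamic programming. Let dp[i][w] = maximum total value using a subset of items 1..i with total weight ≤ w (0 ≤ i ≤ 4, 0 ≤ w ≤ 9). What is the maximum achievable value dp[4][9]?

i\w   0   1   2   3   4   5   6   7   8   9
  0   0   0   0   0   0   0   0   0   0   0
  1   0   0   0   0   0   0   0   1   1   1
  2   0   0   9   9   9   9   9   9   9  10
  3   0   5   9  14  14  14  14  14  14  14
  4   0   5   9  14  14  14  16  16  16  16

16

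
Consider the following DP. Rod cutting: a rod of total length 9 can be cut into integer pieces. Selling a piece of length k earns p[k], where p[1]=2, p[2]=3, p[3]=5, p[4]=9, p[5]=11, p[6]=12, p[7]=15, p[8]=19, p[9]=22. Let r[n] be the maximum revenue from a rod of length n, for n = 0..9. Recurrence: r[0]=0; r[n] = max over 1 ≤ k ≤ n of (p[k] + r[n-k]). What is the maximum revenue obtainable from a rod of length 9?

22

   n    0    1    2    3    4    5    6    7    8    9
r[n]    0    2    4    6    9   11   13   15   19   22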